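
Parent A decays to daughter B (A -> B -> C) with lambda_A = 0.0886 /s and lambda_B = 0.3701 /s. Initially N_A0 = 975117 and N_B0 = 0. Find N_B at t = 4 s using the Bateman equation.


N_B(t) = lambda_A * N_A0 / (lambda_B - lambda_A) * [exp(-lambda_A*t) - exp(-lambda_B*t)]
exp(-0.0886*4) = 0.7015943; exp(-0.3701*4) = 0.2275467
N_B = 0.0886 * 975117 / (0.3701 - 0.0886) * (0.7015943 - 0.2275467)
N_B = 145490

145490


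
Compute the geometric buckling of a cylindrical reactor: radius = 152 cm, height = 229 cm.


B^2 = (2.405/R)^2 + (pi/H)^2
B^2 = (2.405/152)^2 + (pi/229)^2
B^2 = 4.3855e-04 /cm^2

4.3855e-04


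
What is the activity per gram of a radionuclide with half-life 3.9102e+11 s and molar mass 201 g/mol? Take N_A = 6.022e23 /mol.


lambda = ln(2) / t_half = ln(2) / 3.9102e+11 = 1.772664e-12 /s
SA = lambda * N_A / M
SA = 1.772664e-12 * 6.022e23 / 201
SA = 5.3109e+09 Bq/g

5.3109e+09


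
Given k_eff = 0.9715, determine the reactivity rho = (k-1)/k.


rho = (k_eff - 1) / k_eff
rho = (0.9715 - 1) / 0.9715
rho = -0.029336

-0.029336


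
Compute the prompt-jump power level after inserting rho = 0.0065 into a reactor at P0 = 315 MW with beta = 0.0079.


P1/P0 = beta / (beta - rho)
P1/P0 = 0.0079 / (0.0079 - 0.0065) = 5.642857
P1 = 315 * 5.642857 = 1777.5 MW

1777.5


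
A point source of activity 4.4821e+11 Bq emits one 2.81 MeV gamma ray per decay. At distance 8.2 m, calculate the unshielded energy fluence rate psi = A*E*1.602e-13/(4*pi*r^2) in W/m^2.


psi = A * E * 1.602e-13 / (4*pi*r^2)
psi = 4.4821e+11 * 2.81 * 1.602e-13 / (4*pi*8.2^2)
psi = 2.3879e-04 W/m^2

2.3879e-04


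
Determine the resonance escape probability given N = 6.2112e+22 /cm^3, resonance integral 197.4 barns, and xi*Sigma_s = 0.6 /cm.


p = exp(-N * I * 1e-24 / (xi*Sigma_s))
p = exp(-6.2112e+22 * 197.4 * 1e-24 / 0.6)
p = 1.3343e-09

1.3343e-09


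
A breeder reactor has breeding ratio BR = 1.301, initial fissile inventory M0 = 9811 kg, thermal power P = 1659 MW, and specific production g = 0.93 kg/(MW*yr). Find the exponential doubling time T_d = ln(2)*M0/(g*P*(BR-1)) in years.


Breeding gain G = BR - 1 = 1.301 - 1 = 0.301
Fissile production rate = g * P * G = 0.93 * 1659 * 0.301 = 464.40387 kg/yr
T_d = ln(2) * M0 / (g * P * G)
T_d = ln(2) * 9811 / 464.40387 = 14.643 yr

14.643


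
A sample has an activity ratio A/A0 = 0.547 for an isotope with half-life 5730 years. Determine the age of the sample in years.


lambda = ln(2) / t_half = ln(2) / 5730 = 1.209681e-04 /yr
t = -ln(A/A0) / lambda
t = -ln(0.547) / 1.209681e-04
t = 4987.3 yr

4987.3


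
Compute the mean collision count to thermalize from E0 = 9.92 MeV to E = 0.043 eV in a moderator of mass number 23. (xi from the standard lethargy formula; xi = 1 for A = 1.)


xi = 1 + (A-1)^2/(2A)*ln((A-1)/(A+1)) = 0.08448899 (for A = 23)
n = ln(E0/E) / xi
n = ln(9.92e6 / 0.043) / 0.08448899
n = ln(2.306977e+08) / 0.08448899 = 227.92

227.92


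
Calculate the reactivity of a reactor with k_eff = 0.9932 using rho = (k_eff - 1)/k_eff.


rho = (k_eff - 1) / k_eff
rho = (0.9932 - 1) / 0.9932
rho = -0.0068466

-0.0068466


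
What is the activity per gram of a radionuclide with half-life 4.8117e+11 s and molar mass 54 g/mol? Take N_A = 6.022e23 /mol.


lambda = ln(2) / t_half = ln(2) / 4.8117e+11 = 1.440545e-12 /s
SA = lambda * N_A / M
SA = 1.440545e-12 * 6.022e23 / 54
SA = 1.6065e+10 Bq/g

1.6065e+10


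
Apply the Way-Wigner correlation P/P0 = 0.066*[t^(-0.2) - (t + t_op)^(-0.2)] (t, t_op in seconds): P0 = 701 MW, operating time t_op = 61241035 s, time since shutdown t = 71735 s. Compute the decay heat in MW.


P/P0 = 0.066 * [t^(-0.2) - (t + t_op)^(-0.2)]
P/P0 = 0.066 * [71735^(-0.2) - (71735 + 61241035)^(-0.2)]
P/P0 = 0.066 * [0.1068695 - 0.02770064] = 0.005225145
P = 701 * 0.005225145 = 3.6628 MW

3.6628


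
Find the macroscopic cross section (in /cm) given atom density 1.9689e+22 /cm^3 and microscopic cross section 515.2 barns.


Sigma = N * sigma_barns * 1e-24
Sigma = 1.9689e+22 * 515.2 * 1e-24
Sigma = 10.144 /cm

10.144


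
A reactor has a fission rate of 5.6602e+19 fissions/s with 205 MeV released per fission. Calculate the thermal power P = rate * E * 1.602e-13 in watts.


P = fission_rate * E_MeV * 1.602e-13
P = 5.6602e+19 * 205 * 1.602e-13
P = 1.8589e+09 W

1.8589e+09


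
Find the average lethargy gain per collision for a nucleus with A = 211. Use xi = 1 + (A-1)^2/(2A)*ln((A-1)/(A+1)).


xi = 1 + (A-1)^2/(2A) * ln((A-1)/(A+1))
xi = 1 + (211-1)^2/(2*211) * ln((211-1)/(211 +1))
xi = 0.0094488

0.0094488


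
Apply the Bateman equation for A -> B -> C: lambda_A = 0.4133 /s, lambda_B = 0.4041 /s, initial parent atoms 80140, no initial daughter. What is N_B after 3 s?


N_B(t) = lambda_A * N_A0 / (lambda_B - lambda_A) * [exp(-lambda_A*t) - exp(-lambda_B*t)]
exp(-0.4133*3) = 0.2894132; exp(-0.4041*3) = 0.2975122
N_B = 0.4133 * 80140 / (0.4041 - 0.4133) * (0.2894132 - 0.2975122)
N_B = 29158

29158


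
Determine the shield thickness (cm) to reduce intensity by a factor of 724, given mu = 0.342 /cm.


x = ln(factor) / mu
x = ln(724) / 0.342
x = 19.254 cm

19.254


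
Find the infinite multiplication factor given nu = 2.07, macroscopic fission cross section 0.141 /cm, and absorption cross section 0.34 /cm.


k_inf = nu * Sigma_f / Sigma_a
k_inf = 2.07 * 0.141 / 0.34
k_inf = 0.85844

0.85844


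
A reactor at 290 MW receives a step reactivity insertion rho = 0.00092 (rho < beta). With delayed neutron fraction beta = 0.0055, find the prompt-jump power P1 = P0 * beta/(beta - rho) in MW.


P1/P0 = beta / (beta - rho)
P1/P0 = 0.0055 / (0.0055 - 0.00092) = 1.200873
P1 = 290 * 1.200873 = 348.25 MW

348.25


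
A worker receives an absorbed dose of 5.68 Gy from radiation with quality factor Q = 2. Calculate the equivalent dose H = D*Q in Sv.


H = D * Q
H = 5.68 * 2
H = 11.360 Sv

11.360


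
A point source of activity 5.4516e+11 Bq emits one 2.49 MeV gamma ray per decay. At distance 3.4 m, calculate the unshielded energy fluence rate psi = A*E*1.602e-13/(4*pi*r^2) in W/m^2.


psi = A * E * 1.602e-13 / (4*pi*r^2)
psi = 5.4516e+11 * 2.49 * 1.602e-13 / (4*pi*3.4^2)
psi = 0.0014970 W/m^2

0.0014970


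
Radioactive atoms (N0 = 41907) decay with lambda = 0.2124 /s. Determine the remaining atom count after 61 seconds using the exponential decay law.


N = N0 * exp(-lambda * t)
N = 41907 * exp(-0.2124 * 61)
N = 0.098945

0.098945


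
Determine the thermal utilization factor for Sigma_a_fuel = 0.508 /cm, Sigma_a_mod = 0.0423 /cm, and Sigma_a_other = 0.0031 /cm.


f = Sigma_a_fuel / (Sigma_a_fuel + Sigma_a_mod + Sigma_a_other)
f = 0.508 / (0.508 + 0.0423 + 0.0031)
f = 0.91796

0.91796


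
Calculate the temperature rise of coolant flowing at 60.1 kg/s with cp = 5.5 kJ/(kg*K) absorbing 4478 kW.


dT = Q / (m_dot * cp)
dT = 4478 / (60.1 * 5.5)
dT = 13.547 C

13.547


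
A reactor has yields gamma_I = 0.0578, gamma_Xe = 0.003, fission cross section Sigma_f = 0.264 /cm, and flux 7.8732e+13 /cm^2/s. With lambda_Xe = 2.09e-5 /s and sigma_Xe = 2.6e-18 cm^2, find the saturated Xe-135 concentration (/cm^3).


Xe_eq = (gamma_I + gamma_Xe) * Sigma_f * phi / (lambda_Xe + sigma_Xe * phi)
Numerator = (0.0578 + 0.003) * 0.264 * 7.8732e+13 = 1.263743e+12
Denominator = 2.09e-5 + 2.6e-18 * 7.8732e+13 = 2.256032e-04
Xe_eq = 1.263743e+12 / 2.256032e-04 = 5.6016e+15 /cm^3

5.6016e+15


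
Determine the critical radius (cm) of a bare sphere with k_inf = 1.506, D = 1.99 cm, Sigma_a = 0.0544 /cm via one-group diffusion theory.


L^2 = D / Sigma_a = 1.99 / 0.0544 = 36.58088 cm^2
B_m^2 = (k_inf - 1) / L^2 = (1.506 - 1) / 36.58088 = 0.01383236 /cm^2
For a bare sphere: B_g = pi/R, so R_c = pi / sqrt(B_m^2)
R_c = pi / sqrt(0.01383236) = 26.712 cm

26.712


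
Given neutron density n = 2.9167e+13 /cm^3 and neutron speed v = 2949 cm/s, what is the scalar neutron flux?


phi = n * v
phi = 2.9167e+13 * 2949
phi = 8.6013e+16 /cm^2/s

8.6013e+16


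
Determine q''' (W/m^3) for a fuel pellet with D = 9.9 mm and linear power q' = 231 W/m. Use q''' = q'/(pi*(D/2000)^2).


r = D / 2 / 1000 = 9.9 / 2 / 1000 = 0.00495 m
q''' = q' / (pi * r^2)
q''' = 231 / (pi * 0.00495^2)
q''' = 3.0009e+06 W/m^3

3.0009e+06


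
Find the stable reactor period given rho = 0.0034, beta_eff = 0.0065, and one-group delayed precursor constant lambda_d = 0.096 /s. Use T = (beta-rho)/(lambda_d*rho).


T = (beta - rho) / (lambda_d * rho)
T = (0.0065 - 0.0034) / (0.096 * 0.0034)
T = 9.4975 s

9.4975


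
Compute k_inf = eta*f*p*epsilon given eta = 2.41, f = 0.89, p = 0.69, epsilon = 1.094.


k_inf = eta * f * p * epsilon
k_inf = 2.41 * 0.89 * 0.69 * 1.094
k_inf = 1.6191

1.6191


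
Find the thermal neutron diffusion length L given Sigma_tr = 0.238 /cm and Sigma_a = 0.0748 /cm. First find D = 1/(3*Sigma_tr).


D = 1 / (3 * Sigma_tr) = 1 / (3 * 0.238) = 1.400560 cm
L = sqrt(D / Sigma_a)
L = sqrt(1.400560 / 0.0748)
L = 4.3271 cm

4.3271


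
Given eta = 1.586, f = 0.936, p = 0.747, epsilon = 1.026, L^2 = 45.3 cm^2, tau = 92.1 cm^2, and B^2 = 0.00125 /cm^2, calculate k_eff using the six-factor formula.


k_inf = eta*f*p*eps = 1.586*0.936*0.747*1.026 = 1.137750
P_TNL = 1/(1 + L^2*B^2) = 1/(1 + 45.3*0.00125) = 0.9464096
P_FNL = exp(-B^2*tau) = exp(-0.00125*92.1) = 0.8912547
k_eff = k_inf * P_TNL * P_FNL = 1.137750 * 0.9464096 * 0.8912547
k_eff = 0.95968

0.95968


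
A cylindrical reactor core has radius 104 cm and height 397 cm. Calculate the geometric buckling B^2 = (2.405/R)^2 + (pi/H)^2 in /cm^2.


B^2 = (2.405/R)^2 + (pi/H)^2
B^2 = (2.405/104)^2 + (pi/397)^2
B^2 = 5.9739e-04 /cm^2

5.9739e-04


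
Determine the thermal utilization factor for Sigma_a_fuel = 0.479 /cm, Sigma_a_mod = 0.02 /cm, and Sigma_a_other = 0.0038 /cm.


f = Sigma_a_fuel / (Sigma_a_fuel + Sigma_a_mod + Sigma_a_other)
f = 0.479 / (0.479 + 0.02 + 0.0038)
f = 0.95267

0.95267


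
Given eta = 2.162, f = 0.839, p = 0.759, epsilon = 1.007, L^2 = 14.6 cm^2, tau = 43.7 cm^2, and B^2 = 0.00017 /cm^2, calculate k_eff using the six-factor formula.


k_inf = eta*f*p*eps = 2.162*0.839*0.759*1.007 = 1.386401
P_TNL = 1/(1 + L^2*B^2) = 1/(1 + 14.6*0.00017) = 0.9975241
P_FNL = exp(-B^2*tau) = exp(-0.00017*43.7) = 0.9925985
k_eff = k_inf * P_TNL * P_FNL = 1.386401 * 0.9975241 * 0.9925985
k_eff = 1.3727

1.3727


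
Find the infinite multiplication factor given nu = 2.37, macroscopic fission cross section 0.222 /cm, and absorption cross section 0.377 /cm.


k_inf = nu * Sigma_f / Sigma_a
k_inf = 2.37 * 0.222 / 0.377
k_inf = 1.3956

1.3956


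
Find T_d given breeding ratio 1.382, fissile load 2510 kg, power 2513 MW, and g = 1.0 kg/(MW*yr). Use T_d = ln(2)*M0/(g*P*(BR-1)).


Breeding gain G = BR - 1 = 1.382 - 1 = 0.382
Fissile production rate = g * P * G = 1.0 * 2513 * 0.382 = 959.966 kg/yr
T_d = ln(2) * M0 / (g * P * G)
T_d = ln(2) * 2510 / 959.966 = 1.8124 yr

1.8124


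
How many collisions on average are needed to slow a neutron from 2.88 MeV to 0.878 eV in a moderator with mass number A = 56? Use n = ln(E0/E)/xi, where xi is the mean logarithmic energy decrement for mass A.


xi = 1 + (A-1)^2/(2A)*ln((A-1)/(A+1)) = 0.03529286 (for A = 56)
n = ln(E0/E) / xi
n = ln(2.88e6 / 0.878) / 0.03529286
n = ln(3.280182e+06) / 0.03529286 = 425.11

425.11


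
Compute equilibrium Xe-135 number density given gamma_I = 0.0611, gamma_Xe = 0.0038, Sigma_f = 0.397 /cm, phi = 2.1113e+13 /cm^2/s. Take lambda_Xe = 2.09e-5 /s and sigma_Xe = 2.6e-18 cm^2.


Xe_eq = (gamma_I + gamma_Xe) * Sigma_f * phi / (lambda_Xe + sigma_Xe * phi)
Numerator = (0.0611 + 0.0038) * 0.397 * 2.1113e+13 = 5.439828e+11
Denominator = 2.09e-5 + 2.6e-18 * 2.1113e+13 = 7.579380e-05
Xe_eq = 5.439828e+11 / 7.579380e-05 = 7.1771e+15 /cm^3

7.1771e+15


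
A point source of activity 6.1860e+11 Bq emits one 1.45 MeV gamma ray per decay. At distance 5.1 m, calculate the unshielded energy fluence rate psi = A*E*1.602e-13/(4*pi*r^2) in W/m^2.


psi = A * E * 1.602e-13 / (4*pi*r^2)
psi = 6.1860e+11 * 1.45 * 1.602e-13 / (4*pi*5.1^2)
psi = 4.3963e-04 W/m^2

4.3963e-04


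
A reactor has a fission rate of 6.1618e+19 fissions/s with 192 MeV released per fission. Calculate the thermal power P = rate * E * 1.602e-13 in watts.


P = fission_rate * E_MeV * 1.602e-13
P = 6.1618e+19 * 192 * 1.602e-13
P = 1.8953e+09 W

1.8953e+09


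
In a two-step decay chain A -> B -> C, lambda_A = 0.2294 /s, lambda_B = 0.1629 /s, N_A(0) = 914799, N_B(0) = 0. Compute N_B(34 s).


N_B(t) = lambda_A * N_A0 / (lambda_B - lambda_A) * [exp(-lambda_A*t) - exp(-lambda_B*t)]
exp(-0.2294*34) = 4.098989e-04; exp(-0.1629*34) = 0.003932028
N_B = 0.2294 * 914799 / (0.1629 - 0.2294) * (4.098989e-04 - 0.003932028)
N_B = 11115

11115


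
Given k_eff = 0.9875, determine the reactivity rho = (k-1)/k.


rho = (k_eff - 1) / k_eff
rho = (0.9875 - 1) / 0.9875
rho = -0.012658

-0.012658


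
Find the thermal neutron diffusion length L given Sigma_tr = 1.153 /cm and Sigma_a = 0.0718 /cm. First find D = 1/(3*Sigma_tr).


D = 1 / (3 * Sigma_tr) = 1 / (3 * 1.153) = 0.2891009 cm
L = sqrt(D / Sigma_a)
L = sqrt(0.2891009 / 0.0718)
L = 2.0066 cm

2.0066


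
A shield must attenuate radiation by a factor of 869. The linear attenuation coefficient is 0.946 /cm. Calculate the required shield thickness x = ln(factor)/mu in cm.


x = ln(factor) / mu
x = ln(869) / 0.946
x = 7.1536 cm

7.1536


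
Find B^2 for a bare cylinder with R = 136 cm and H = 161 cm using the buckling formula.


B^2 = (2.405/R)^2 + (pi/H)^2
B^2 = (2.405/136)^2 + (pi/161)^2
B^2 = 6.9347e-04 /cm^2

6.9347e-04


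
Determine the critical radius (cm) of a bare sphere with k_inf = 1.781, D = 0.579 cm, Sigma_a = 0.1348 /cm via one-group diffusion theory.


L^2 = D / Sigma_a = 0.579 / 0.1348 = 4.295252 cm^2
B_m^2 = (k_inf - 1) / L^2 = (1.781 - 1) / 4.295252 = 0.1818287 /cm^2
For a bare sphere: B_g = pi/R, so R_c = pi / sqrt(B_m^2)
R_c = pi / sqrt(0.1818287) = 7.3675 cm

7.3675


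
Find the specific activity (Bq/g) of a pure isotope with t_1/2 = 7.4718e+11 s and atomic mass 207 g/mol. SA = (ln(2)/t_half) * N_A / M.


lambda = ln(2) / t_half = ln(2) / 7.4718e+11 = 9.276843e-13 /s
SA = lambda * N_A / M
SA = 9.276843e-13 * 6.022e23 / 207
SA = 2.6988e+09 Bq/g

2.6988e+09


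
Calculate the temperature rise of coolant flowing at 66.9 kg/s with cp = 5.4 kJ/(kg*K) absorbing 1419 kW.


dT = Q / (m_dot * cp)
dT = 1419 / (66.9 * 5.4)
dT = 3.9279 C

3.9279


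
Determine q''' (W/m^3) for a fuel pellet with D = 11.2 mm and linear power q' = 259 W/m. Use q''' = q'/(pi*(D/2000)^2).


r = D / 2 / 1000 = 11.2 / 2 / 1000 = 0.0056 m
q''' = q' / (pi * r^2)
q''' = 259 / (pi * 0.0056^2)
q''' = 2.6289e+06 W/m^3

2.6289e+06


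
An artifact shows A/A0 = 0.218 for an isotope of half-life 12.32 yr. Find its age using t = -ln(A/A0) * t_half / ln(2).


lambda = ln(2) / t_half = ln(2) / 12.32 = 0.05626195 /yr
t = -ln(A/A0) / lambda
t = -ln(0.218) / 0.05626195
t = 27.074 yr

27.074


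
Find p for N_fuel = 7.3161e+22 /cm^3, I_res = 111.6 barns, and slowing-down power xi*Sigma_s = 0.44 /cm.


p = exp(-N * I * 1e-24 / (xi*Sigma_s))
p = exp(-7.3161e+22 * 111.6 * 1e-24 / 0.44)
p = 8.7318e-09

8.7318e-09


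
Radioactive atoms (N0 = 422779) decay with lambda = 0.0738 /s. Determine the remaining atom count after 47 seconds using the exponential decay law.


N = N0 * exp(-lambda * t)
N = 422779 * exp(-0.0738 * 47)
N = 13174

13174


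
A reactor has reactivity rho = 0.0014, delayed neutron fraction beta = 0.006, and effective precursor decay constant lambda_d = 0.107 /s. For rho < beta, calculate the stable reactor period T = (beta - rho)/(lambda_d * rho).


T = (beta - rho) / (lambda_d * rho)
T = (0.006 - 0.0014) / (0.107 * 0.0014)
T = 30.708 s

30.708


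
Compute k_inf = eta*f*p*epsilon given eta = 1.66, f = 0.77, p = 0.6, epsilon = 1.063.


k_inf = eta * f * p * epsilon
k_inf = 1.66 * 0.77 * 0.6 * 1.063
k_inf = 0.81524

0.81524


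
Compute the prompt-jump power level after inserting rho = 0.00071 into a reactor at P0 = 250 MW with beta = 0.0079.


P1/P0 = beta / (beta - rho)
P1/P0 = 0.0079 / (0.0079 - 0.00071) = 1.098748
P1 = 250 * 1.098748 = 274.69 MW

274.69


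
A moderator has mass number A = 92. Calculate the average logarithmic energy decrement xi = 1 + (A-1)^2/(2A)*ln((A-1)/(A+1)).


xi = 1 + (A-1)^2/(2A) * ln((A-1)/(A+1))
xi = 1 + (92-1)^2/(2*92) * ln((92-1)/(92 +1))
xi = 0.021582

0.021582


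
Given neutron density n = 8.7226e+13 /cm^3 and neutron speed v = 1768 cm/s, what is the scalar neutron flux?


phi = n * v
phi = 8.7226e+13 * 1768
phi = 1.5422e+17 /cm^2/s

1.5422e+17


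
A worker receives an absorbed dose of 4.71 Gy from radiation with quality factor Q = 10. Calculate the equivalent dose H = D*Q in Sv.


H = D * Q
H = 4.71 * 10
H = 47.100 Sv

47.100


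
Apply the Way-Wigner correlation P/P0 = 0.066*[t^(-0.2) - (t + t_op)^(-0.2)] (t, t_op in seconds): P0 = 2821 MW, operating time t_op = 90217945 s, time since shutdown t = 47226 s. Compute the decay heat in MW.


P/P0 = 0.066 * [t^(-0.2) - (t + t_op)^(-0.2)]
P/P0 = 0.066 * [47226^(-0.2) - (47226 + 90217945)^(-0.2)]
P/P0 = 0.066 * [0.1161887 - 0.02563870] = 0.005976300
P = 2821 * 0.005976300 = 16.859 MW

16.859


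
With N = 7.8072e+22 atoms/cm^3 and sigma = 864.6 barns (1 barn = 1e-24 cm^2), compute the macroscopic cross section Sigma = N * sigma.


Sigma = N * sigma_barns * 1e-24
Sigma = 7.8072e+22 * 864.6 * 1e-24
Sigma = 67.501 /cm

67.501


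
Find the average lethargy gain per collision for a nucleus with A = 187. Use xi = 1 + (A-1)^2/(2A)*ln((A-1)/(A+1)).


xi = 1 + (A-1)^2/(2A) * ln((A-1)/(A+1))
xi = 1 + (187-1)^2/(2*187) * ln((187-1)/(187 +1))
xi = 0.010657

0.010657


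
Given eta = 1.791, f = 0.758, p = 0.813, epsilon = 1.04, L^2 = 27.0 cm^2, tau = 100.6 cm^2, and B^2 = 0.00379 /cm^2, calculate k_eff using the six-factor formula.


k_inf = eta*f*p*eps = 1.791*0.758*0.813*1.04 = 1.147859
P_TNL = 1/(1 + L^2*B^2) = 1/(1 + 27.0*0.00379) = 0.9071694
P_FNL = exp(-B^2*tau) = exp(-0.00379*100.6) = 0.6829907
k_eff = k_inf * P_TNL * P_FNL = 1.147859 * 0.9071694 * 0.6829907
k_eff = 0.71120

0.71120


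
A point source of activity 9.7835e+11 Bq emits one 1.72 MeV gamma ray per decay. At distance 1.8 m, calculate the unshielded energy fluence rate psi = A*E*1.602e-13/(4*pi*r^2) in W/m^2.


psi = A * E * 1.602e-13 / (4*pi*r^2)
psi = 9.7835e+11 * 1.72 * 1.602e-13 / (4*pi*1.8^2)
psi = 0.0066211 W/m^2

0.0066211


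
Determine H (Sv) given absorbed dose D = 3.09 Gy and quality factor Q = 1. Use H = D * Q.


H = D * Q
H = 3.09 * 1
H = 3.0900 Sv

3.0900


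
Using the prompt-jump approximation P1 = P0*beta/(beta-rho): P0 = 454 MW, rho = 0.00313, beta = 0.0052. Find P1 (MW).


P1/P0 = beta / (beta - rho)
P1/P0 = 0.0052 / (0.0052 - 0.00313) = 2.512077
P1 = 454 * 2.512077 = 1140.5 MW

1140.5


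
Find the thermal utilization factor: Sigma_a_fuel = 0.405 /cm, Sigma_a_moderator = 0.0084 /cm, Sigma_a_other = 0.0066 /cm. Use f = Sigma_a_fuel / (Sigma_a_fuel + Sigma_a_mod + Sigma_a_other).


f = Sigma_a_fuel / (Sigma_a_fuel + Sigma_a_mod + Sigma_a_other)
f = 0.405 / (0.405 + 0.0084 + 0.0066)
f = 0.96429

0.96429


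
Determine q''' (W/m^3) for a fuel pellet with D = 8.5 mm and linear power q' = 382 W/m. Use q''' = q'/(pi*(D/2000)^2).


r = D / 2 / 1000 = 8.5 / 2 / 1000 = 0.00425 m
q''' = q' / (pi * r^2)
q''' = 382 / (pi * 0.00425^2)
q''' = 6.7319e+06 W/m^3

6.7319e+06


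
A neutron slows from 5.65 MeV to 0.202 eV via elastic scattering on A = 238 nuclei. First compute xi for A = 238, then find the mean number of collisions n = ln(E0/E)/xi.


xi = 1 + (A-1)^2/(2A)*ln((A-1)/(A+1)) = 0.008379872 (for A = 238)
n = ln(E0/E) / xi
n = ln(5.65e6 / 0.202) / 0.008379872
n = ln(2.797030e+07) / 0.008379872 = 2046.2

2046.2


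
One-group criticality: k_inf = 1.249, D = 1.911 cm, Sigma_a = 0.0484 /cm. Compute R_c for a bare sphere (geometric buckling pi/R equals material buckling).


L^2 = D / Sigma_a = 1.911 / 0.0484 = 39.48347 cm^2
B_m^2 = (k_inf - 1) / L^2 = (1.249 - 1) / 39.48347 = 0.006306437 /cm^2
For a bare sphere: B_g = pi/R, so R_c = pi / sqrt(B_m^2)
R_c = pi / sqrt(0.006306437) = 39.560 cm

39.560


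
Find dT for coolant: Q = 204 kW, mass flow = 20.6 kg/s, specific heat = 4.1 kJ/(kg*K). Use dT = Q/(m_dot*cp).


dT = Q / (m_dot * cp)
dT = 204 / (20.6 * 4.1)
dT = 2.4153 C

2.4153


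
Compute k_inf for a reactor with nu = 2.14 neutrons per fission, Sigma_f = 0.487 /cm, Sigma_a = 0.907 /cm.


k_inf = nu * Sigma_f / Sigma_a
k_inf = 2.14 * 0.487 / 0.907
k_inf = 1.1490

1.1490


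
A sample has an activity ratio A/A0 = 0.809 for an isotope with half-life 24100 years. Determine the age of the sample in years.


lambda = ln(2) / t_half = ln(2) / 24100 = 2.876129e-05 /yr
t = -ln(A/A0) / lambda
t = -ln(0.809) / 2.876129e-05
t = 7369.5 yr

7369.5


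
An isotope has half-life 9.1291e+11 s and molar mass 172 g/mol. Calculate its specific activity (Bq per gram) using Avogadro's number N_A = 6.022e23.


lambda = ln(2) / t_half = ln(2) / 9.1291e+11 = 7.592722e-13 /s
SA = lambda * N_A / M
SA = 7.592722e-13 * 6.022e23 / 172
SA = 2.6583e+09 Bq/g

2.6583e+09


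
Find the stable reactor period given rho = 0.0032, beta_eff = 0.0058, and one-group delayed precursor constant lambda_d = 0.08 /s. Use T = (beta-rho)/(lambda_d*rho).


T = (beta - rho) / (lambda_d * rho)
T = (0.0058 - 0.0032) / (0.08 * 0.0032)
T = 10.156 s

10.156


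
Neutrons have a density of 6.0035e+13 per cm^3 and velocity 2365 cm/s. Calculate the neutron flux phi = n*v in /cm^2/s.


phi = n * v
phi = 6.0035e+13 * 2365
phi = 1.4198e+17 /cm^2/s

1.4198e+17


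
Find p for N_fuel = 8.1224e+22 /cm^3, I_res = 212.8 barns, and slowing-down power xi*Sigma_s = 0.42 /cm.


p = exp(-N * I * 1e-24 / (xi*Sigma_s))
p = exp(-8.1224e+22 * 212.8 * 1e-24 / 0.42)
p = 1.3405e-18

1.3405e-18


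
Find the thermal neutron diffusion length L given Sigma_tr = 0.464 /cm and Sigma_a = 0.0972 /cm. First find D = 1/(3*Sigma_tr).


D = 1 / (3 * Sigma_tr) = 1 / (3 * 0.464) = 0.7183908 cm
L = sqrt(D / Sigma_a)
L = sqrt(0.7183908 / 0.0972)
L = 2.7186 cm

2.7186


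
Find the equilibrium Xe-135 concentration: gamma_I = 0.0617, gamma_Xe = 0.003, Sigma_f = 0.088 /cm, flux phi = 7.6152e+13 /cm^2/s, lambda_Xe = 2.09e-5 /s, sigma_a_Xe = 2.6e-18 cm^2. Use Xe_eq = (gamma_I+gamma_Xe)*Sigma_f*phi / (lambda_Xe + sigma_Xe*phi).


Xe_eq = (gamma_I + gamma_Xe) * Sigma_f * phi / (lambda_Xe + sigma_Xe * phi)
Numerator = (0.0617 + 0.003) * 0.088 * 7.6152e+13 = 4.335790e+11
Denominator = 2.09e-5 + 2.6e-18 * 7.6152e+13 = 2.188952e-04
Xe_eq = 4.335790e+11 / 2.188952e-04 = 1.9808e+15 /cm^3

1.9808e+15


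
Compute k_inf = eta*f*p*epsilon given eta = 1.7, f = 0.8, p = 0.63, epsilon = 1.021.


k_inf = eta * f * p * epsilon
k_inf = 1.7 * 0.8 * 0.63 * 1.021
k_inf = 0.87479

0.87479


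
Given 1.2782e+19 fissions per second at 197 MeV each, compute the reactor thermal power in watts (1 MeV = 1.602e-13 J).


P = fission_rate * E_MeV * 1.602e-13
P = 1.2782e+19 * 197 * 1.602e-13
P = 4.0339e+08 W

4.0339e+08


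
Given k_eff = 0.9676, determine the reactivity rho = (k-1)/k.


rho = (k_eff - 1) / k_eff
rho = (0.9676 - 1) / 0.9676
rho = -0.033485

-0.033485


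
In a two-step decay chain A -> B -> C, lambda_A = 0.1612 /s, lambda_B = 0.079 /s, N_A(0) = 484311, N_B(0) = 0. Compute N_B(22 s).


N_B(t) = lambda_A * N_A0 / (lambda_B - lambda_A) * [exp(-lambda_A*t) - exp(-lambda_B*t)]
exp(-0.1612*22) = 0.02882823; exp(-0.079*22) = 0.1758718
N_B = 0.1612 * 484311 / (0.079 - 0.1612) * (0.02882823 - 0.1758718)
N_B = 139657

139657


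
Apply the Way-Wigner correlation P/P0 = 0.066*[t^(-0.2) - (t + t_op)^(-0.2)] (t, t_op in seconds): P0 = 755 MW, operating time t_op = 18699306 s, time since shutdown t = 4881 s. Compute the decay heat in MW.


P/P0 = 0.066 * [t^(-0.2) - (t + t_op)^(-0.2)]
P/P0 = 0.066 * [4881^(-0.2) - (4881 + 18699306)^(-0.2)]
P/P0 = 0.066 * [0.1829356 - 0.03512467] = 0.009755521
P = 755 * 0.009755521 = 7.3654 MW

7.3654


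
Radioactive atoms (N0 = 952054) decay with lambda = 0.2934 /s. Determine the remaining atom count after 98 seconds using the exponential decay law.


N = N0 * exp(-lambda * t)
N = 952054 * exp(-0.2934 * 98)
N = 3.0996e-07

3.0996e-07


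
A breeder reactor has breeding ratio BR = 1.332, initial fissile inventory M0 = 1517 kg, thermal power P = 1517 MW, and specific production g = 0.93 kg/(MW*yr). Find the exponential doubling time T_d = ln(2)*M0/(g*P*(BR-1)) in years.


Breeding gain G = BR - 1 = 1.332 - 1 = 0.332
Fissile production rate = g * P * G = 0.93 * 1517 * 0.332 = 468.38892 kg/yr
T_d = ln(2) * M0 / (g * P * G)
T_d = ln(2) * 1517 / 468.38892 = 2.2449 yr

2.2449


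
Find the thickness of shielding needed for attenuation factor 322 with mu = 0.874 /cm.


x = ln(factor) / mu
x = ln(322) / 0.874
x = 6.6070 cm

6.6070


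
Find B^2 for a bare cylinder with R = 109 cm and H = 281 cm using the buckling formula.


B^2 = (2.405/R)^2 + (pi/H)^2
B^2 = (2.405/109)^2 + (pi/281)^2
B^2 = 6.1182e-04 /cm^2

6.1182e-04


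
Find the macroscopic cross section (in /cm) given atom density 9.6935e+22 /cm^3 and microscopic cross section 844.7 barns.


Sigma = N * sigma_barns * 1e-24
Sigma = 9.6935e+22 * 844.7 * 1e-24
Sigma = 81.881 /cm

81.881


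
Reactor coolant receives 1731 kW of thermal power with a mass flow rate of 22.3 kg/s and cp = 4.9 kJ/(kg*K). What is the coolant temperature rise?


dT = Q / (m_dot * cp)
dT = 1731 / (22.3 * 4.9)
dT = 15.841 C

15.841


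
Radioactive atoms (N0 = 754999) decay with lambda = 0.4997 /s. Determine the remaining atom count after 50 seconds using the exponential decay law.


N = N0 * exp(-lambda * t)
N = 754999 * exp(-0.4997 * 50)
N = 1.0644e-05

1.0644e-05


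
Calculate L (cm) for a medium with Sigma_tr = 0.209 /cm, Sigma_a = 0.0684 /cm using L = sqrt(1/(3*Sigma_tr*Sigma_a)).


D = 1 / (3 * Sigma_tr) = 1 / (3 * 0.209) = 1.594896 cm
L = sqrt(D / Sigma_a)
L = sqrt(1.594896 / 0.0684)
L = 4.8288 cm

4.8288


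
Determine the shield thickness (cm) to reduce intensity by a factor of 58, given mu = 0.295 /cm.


x = ln(factor) / mu
x = ln(58) / 0.295
x = 13.764 cm

13.764


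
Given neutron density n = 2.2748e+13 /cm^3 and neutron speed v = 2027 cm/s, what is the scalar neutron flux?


phi = n * v
phi = 2.2748e+13 * 2027
phi = 4.6110e+16 /cm^2/s

4.6110e+16


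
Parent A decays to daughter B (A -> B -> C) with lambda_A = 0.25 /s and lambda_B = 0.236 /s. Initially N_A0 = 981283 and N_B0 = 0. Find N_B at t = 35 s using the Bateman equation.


N_B(t) = lambda_A * N_A0 / (lambda_B - lambda_A) * [exp(-lambda_A*t) - exp(-lambda_B*t)]
exp(-0.25*35) = 1.584613e-04; exp(-0.236*35) = 2.586590e-04
N_B = 0.25 * 981283 / (0.236 - 0.25) * (1.584613e-04 - 2.586590e-04)
N_B = 1755.8

1755.8


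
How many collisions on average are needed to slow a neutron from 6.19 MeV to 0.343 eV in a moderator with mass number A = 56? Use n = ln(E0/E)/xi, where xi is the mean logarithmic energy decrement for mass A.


xi = 1 + (A-1)^2/(2A)*ln((A-1)/(A+1)) = 0.03529286 (for A = 56)
n = ln(E0/E) / xi
n = ln(6.19e6 / 0.343) / 0.03529286
n = ln(1.804665e+07) / 0.03529286 = 473.42

473.42


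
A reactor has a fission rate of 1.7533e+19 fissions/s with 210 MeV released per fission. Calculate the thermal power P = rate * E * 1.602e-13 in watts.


P = fission_rate * E_MeV * 1.602e-13
P = 1.7533e+19 * 210 * 1.602e-13
P = 5.8985e+08 W

5.8985e+08


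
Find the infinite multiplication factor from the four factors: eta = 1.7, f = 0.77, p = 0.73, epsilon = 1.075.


k_inf = eta * f * p * epsilon
k_inf = 1.7 * 0.77 * 0.73 * 1.075
k_inf = 1.0272

1.0272


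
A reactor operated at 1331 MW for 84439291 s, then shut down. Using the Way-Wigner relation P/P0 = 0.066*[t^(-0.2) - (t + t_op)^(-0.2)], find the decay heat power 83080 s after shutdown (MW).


P/P0 = 0.066 * [t^(-0.2) - (t + t_op)^(-0.2)]
P/P0 = 0.066 * [83080^(-0.2) - (83080 + 84439291)^(-0.2)]
P/P0 = 0.066 * [0.1037769 - 0.02597800] = 0.005134727
P = 1331 * 0.005134727 = 6.8343 MW

6.8343


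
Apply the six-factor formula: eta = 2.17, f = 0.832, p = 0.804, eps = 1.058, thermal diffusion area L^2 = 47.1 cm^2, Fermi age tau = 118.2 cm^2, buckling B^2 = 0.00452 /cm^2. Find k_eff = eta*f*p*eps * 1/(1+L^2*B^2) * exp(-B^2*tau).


k_inf = eta*f*p*eps = 2.17*0.832*0.804*1.058 = 1.535765
P_TNL = 1/(1 + L^2*B^2) = 1/(1 + 47.1*0.00452) = 0.8244757
P_FNL = exp(-B^2*tau) = exp(-0.00452*118.2) = 0.5861005
k_eff = k_inf * P_TNL * P_FNL = 1.535765 * 0.8244757 * 0.5861005
k_eff = 0.74212

0.74212


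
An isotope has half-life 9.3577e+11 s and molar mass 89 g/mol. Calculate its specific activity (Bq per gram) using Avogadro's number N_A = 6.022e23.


lambda = ln(2) / t_half = ln(2) / 9.3577e+11 = 7.407239e-13 /s
SA = lambda * N_A / M
SA = 7.407239e-13 * 6.022e23 / 89
SA = 5.0120e+09 Bq/g

5.0120e+09


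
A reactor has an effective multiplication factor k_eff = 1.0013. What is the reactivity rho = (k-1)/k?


rho = (k_eff - 1) / k_eff
rho = (1.0013 - 1) / 1.0013
rho = 0.0012983

0.0012983


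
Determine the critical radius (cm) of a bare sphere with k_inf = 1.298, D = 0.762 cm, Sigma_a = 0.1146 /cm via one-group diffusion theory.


L^2 = D / Sigma_a = 0.762 / 0.1146 = 6.649215 cm^2
B_m^2 = (k_inf - 1) / L^2 = (1.298 - 1) / 6.649215 = 0.04481732 /cm^2
For a bare sphere: B_g = pi/R, so R_c = pi / sqrt(B_m^2)
R_c = pi / sqrt(0.04481732) = 14.840 cm

14.840


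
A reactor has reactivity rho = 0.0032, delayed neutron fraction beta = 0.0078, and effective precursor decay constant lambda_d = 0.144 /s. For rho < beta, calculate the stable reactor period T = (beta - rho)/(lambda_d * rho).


T = (beta - rho) / (lambda_d * rho)
T = (0.0078 - 0.0032) / (0.144 * 0.0032)
T = 9.9826 s

9.9826


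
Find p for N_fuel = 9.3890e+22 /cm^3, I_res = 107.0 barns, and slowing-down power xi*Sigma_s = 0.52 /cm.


p = exp(-N * I * 1e-24 / (xi*Sigma_s))
p = exp(-9.3890e+22 * 107.0 * 1e-24 / 0.52)
p = 4.0698e-09

4.0698e-09


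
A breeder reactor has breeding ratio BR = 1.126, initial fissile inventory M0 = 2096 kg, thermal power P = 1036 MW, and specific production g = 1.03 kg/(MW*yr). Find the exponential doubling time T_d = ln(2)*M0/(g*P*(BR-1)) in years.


Breeding gain G = BR - 1 = 1.126 - 1 = 0.126
Fissile production rate = g * P * G = 1.03 * 1036 * 0.126 = 134.45208 kg/yr
T_d = ln(2) * M0 / (g * P * G)
T_d = ln(2) * 2096 / 134.45208 = 10.806 yr

10.806


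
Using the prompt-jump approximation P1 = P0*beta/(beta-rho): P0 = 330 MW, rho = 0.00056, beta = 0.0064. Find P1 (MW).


P1/P0 = beta / (beta - rho)
P1/P0 = 0.0064 / (0.0064 - 0.00056) = 1.095890
P1 = 330 * 1.095890 = 361.64 MW

361.64


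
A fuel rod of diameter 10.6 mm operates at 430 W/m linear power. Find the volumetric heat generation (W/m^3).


r = D / 2 / 1000 = 10.6 / 2 / 1000 = 0.0053 m
q''' = q' / (pi * r^2)
q''' = 430 / (pi * 0.0053^2)
q''' = 4.8727e+06 W/m^3

4.8727e+06


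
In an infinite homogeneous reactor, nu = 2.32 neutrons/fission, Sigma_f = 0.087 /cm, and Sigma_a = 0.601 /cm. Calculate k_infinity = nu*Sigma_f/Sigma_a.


k_inf = nu * Sigma_f / Sigma_a
k_inf = 2.32 * 0.087 / 0.601
k_inf = 0.33584

0.33584


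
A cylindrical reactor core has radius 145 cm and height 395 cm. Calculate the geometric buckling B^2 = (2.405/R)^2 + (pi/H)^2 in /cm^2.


B^2 = (2.405/R)^2 + (pi/H)^2
B^2 = (2.405/145)^2 + (pi/395)^2
B^2 = 3.3836e-04 /cm^2

3.3836e-04


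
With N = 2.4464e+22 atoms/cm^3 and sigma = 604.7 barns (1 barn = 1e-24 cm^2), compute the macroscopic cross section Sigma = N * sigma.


Sigma = N * sigma_barns * 1e-24
Sigma = 2.4464e+22 * 604.7 * 1e-24
Sigma = 14.793 /cm

14.793


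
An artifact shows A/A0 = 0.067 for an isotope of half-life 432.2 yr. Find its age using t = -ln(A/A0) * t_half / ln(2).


lambda = ln(2) / t_half = ln(2) / 432.2 = 0.001603765 /yr
t = -ln(A/A0) / lambda
t = -ln(0.067) / 0.001603765
t = 1685.4 yr

1685.4


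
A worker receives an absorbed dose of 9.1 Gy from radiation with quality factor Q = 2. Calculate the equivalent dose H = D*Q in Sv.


H = D * Q
H = 9.1 * 2
H = 18.200 Sv

18.200


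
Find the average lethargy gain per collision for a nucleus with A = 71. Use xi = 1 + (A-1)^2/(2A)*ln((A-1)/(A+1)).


xi = 1 + (A-1)^2/(2A) * ln((A-1)/(A+1))
xi = 1 + (71-1)^2/(2*71) * ln((71-1)/(71 +1))
xi = 0.027906

0.027906


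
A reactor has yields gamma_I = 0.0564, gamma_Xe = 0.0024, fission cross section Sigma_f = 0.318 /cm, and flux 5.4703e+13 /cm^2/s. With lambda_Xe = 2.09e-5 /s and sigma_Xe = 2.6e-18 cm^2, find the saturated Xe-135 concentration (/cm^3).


Xe_eq = (gamma_I + gamma_Xe) * Sigma_f * phi / (lambda_Xe + sigma_Xe * phi)
Numerator = (0.0564 + 0.0024) * 0.318 * 5.4703e+13 = 1.022859e+12
Denominator = 2.09e-5 + 2.6e-18 * 5.4703e+13 = 1.631278e-04
Xe_eq = 1.022859e+12 / 1.631278e-04 = 6.2703e+15 /cm^3

6.2703e+15


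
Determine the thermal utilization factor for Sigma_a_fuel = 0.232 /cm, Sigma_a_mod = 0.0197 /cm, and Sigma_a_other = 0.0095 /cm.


f = Sigma_a_fuel / (Sigma_a_fuel + Sigma_a_mod + Sigma_a_other)
f = 0.232 / (0.232 + 0.0197 + 0.0095)
f = 0.88821

0.88821


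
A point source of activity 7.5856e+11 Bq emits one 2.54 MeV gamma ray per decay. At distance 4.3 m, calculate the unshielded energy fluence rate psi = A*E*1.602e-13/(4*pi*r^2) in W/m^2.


psi = A * E * 1.602e-13 / (4*pi*r^2)
psi = 7.5856e+11 * 2.54 * 1.602e-13 / (4*pi*4.3^2)
psi = 0.0013284 W/m^2

0.0013284


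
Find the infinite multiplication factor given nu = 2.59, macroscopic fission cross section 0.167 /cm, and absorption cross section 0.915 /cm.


k_inf = nu * Sigma_f / Sigma_a
k_inf = 2.59 * 0.167 / 0.915
k_inf = 0.47271

0.47271


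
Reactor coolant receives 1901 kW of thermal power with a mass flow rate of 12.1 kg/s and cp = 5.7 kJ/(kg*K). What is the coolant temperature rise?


dT = Q / (m_dot * cp)
dT = 1901 / (12.1 * 5.7)
dT = 27.563 C

27.563


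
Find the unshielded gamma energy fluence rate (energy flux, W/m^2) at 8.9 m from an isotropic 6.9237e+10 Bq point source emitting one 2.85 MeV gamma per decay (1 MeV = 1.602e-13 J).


psi = A * E * 1.602e-13 / (4*pi*r^2)
psi = 6.9237e+10 * 2.85 * 1.602e-13 / (4*pi*8.9^2)
psi = 3.1758e-05 W/m^2

3.1758e-05


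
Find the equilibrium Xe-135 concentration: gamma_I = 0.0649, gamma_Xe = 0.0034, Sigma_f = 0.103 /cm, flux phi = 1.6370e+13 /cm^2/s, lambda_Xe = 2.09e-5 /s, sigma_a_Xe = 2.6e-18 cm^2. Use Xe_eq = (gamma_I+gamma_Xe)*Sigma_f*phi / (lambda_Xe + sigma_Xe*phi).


Xe_eq = (gamma_I + gamma_Xe) * Sigma_f * phi / (lambda_Xe + sigma_Xe * phi)
Numerator = (0.0649 + 0.0034) * 0.103 * 1.6370e+13 = 1.151613e+11
Denominator = 2.09e-5 + 2.6e-18 * 1.6370e+13 = 6.346200e-05
Xe_eq = 1.151613e+11 / 6.346200e-05 = 1.8146e+15 /cm^3

1.8146e+15


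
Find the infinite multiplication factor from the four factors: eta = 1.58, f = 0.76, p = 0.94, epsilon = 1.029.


k_inf = eta * f * p * epsilon
k_inf = 1.58 * 0.76 * 0.94 * 1.029
k_inf = 1.1615

1.1615


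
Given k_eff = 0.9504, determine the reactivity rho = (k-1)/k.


rho = (k_eff - 1) / k_eff
rho = (0.9504 - 1) / 0.9504
rho = -0.052189

-0.052189


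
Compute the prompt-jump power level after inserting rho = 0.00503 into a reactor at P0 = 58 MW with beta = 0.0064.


P1/P0 = beta / (beta - rho)
P1/P0 = 0.0064 / (0.0064 - 0.00503) = 4.671533
P1 = 58 * 4.671533 = 270.95 MW

270.95


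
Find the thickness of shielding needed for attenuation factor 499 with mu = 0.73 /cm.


x = ln(factor) / mu
x = ln(499) / 0.73
x = 8.5104 cm

8.5104


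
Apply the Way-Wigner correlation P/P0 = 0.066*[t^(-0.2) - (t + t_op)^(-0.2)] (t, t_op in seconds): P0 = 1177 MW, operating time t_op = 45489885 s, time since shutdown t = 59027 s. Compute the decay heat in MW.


P/P0 = 0.066 * [t^(-0.2) - (t + t_op)^(-0.2)]
P/P0 = 0.066 * [59027^(-0.2) - (59027 + 45489885)^(-0.2)]
P/P0 = 0.066 * [0.1111194 - 0.02939709] = 0.005393672
P = 1177 * 0.005393672 = 6.3484 MW

6.3484


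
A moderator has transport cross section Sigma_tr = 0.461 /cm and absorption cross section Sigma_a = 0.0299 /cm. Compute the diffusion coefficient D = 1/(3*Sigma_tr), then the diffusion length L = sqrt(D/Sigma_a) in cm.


D = 1 / (3 * Sigma_tr) = 1 / (3 * 0.461) = 0.7230658 cm
L = sqrt(D / Sigma_a)
L = sqrt(0.7230658 / 0.0299)
L = 4.9176 cm

4.9176


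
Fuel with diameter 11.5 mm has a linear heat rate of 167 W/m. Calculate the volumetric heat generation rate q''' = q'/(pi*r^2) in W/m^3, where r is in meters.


r = D / 2 / 1000 = 11.5 / 2 / 1000 = 0.00575 m
q''' = q' / (pi * r^2)
q''' = 167 / (pi * 0.00575^2)
q''' = 1.6078e+06 W/m^3

1.6078e+06


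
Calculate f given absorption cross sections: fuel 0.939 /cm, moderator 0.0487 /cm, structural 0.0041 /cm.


f = Sigma_a_fuel / (Sigma_a_fuel + Sigma_a_mod + Sigma_a_other)
f = 0.939 / (0.939 + 0.0487 + 0.0041)
f = 0.94676

0.94676


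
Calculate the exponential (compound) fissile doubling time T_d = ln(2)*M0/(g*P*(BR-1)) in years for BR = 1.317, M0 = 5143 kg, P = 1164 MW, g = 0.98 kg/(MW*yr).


Breeding gain G = BR - 1 = 1.317 - 1 = 0.317
Fissile production rate = g * P * G = 0.98 * 1164 * 0.317 = 361.60824 kg/yr
T_d = ln(2) * M0 / (g * P * G)
T_d = ln(2) * 5143 / 361.60824 = 9.8583 yr

9.8583


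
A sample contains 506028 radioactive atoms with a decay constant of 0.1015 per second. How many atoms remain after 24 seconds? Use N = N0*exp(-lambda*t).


N = N0 * exp(-lambda * t)
N = 506028 * exp(-0.1015 * 24)
N = 44283

44283


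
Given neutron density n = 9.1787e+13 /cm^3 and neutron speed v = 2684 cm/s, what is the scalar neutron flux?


phi = n * v
phi = 9.1787e+13 * 2684
phi = 2.4636e+17 /cm^2/s

2.4636e+17


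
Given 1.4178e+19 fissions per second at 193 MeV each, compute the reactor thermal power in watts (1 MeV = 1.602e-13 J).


P = fission_rate * E_MeV * 1.602e-13
P = 1.4178e+19 * 193 * 1.602e-13
P = 4.3836e+08 W

4.3836e+08


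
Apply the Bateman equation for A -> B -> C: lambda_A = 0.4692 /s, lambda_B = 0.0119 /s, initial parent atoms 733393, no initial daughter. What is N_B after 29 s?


N_B(t) = lambda_A * N_A0 / (lambda_B - lambda_A) * [exp(-lambda_A*t) - exp(-lambda_B*t)]
exp(-0.4692*29) = 1.232088e-06; exp(-0.0119*29) = 0.7081495
N_B = 0.4692 * 733393 / (0.0119 - 0.4692) * (1.232088e-06 - 0.7081495)
N_B = 532866

532866


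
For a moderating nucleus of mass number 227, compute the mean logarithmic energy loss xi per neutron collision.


xi = 1 + (A-1)^2/(2A) * ln((A-1)/(A+1))
xi = 1 + (227-1)^2/(2*227) * ln((227-1)/(227 +1))
xi = 0.0087848

0.0087848


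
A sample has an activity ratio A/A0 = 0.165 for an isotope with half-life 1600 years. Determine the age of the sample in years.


lambda = ln(2) / t_half = ln(2) / 1600 = 4.332170e-04 /yr
t = -ln(A/A0) / lambda
t = -ln(0.165) / 4.332170e-04
t = 4159.1 yr

4159.1


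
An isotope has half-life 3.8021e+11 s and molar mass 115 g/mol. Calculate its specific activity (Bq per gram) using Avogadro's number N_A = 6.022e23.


lambda = ln(2) / t_half = ln(2) / 3.8021e+11 = 1.823064e-12 /s
SA = lambda * N_A / M
SA = 1.823064e-12 * 6.022e23 / 115
SA = 9.5465e+09 Bq/g

9.5465e+09


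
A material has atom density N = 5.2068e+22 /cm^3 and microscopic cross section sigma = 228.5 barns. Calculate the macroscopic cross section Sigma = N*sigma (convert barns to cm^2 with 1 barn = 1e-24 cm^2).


Sigma = N * sigma_barns * 1e-24
Sigma = 5.2068e+22 * 228.5 * 1e-24
Sigma = 11.898 /cm

11.898


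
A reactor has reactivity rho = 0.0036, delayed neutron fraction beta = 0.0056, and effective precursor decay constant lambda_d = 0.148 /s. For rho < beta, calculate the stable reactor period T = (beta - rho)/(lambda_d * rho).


T = (beta - rho) / (lambda_d * rho)
T = (0.0056 - 0.0036) / (0.148 * 0.0036)
T = 3.7538 s

3.7538
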